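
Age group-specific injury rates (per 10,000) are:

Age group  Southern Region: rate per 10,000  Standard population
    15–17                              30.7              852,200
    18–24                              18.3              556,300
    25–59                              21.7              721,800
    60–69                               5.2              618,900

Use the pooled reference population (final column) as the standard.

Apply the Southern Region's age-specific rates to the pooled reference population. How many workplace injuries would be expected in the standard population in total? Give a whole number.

5522

Expected workplace injuries = Σ (standard pop × age-specific rate ÷ 10,000)
= 852,200×30.7/10,000 + 556,300×18.3/10,000 + 721,800×21.7/10,000 + 618,900×5.2/10,000
= 2616.25 + 1018.03 + 1566.31 + 321.83 = 5522.42.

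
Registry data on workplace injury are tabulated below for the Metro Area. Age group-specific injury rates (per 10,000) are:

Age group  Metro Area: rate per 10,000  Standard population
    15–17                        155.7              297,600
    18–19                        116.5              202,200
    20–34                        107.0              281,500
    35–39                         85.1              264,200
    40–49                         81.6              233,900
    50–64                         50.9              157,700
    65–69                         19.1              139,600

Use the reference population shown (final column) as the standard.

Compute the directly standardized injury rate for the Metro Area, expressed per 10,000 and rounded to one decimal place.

96.6

Standard total = 1,576,700; weights = 0.1887, 0.1282, 0.1785, 0.1676, 0.1483, 0.1000, 0.0885.
Standardized rate: 0.1887×155.7 + 0.1282×116.5 + 0.1785×107.0 + 0.1676×85.1 + 0.1483×81.6 + 0.1000×50.9 + 0.0885×19.1 = 96.5790 per 10,000.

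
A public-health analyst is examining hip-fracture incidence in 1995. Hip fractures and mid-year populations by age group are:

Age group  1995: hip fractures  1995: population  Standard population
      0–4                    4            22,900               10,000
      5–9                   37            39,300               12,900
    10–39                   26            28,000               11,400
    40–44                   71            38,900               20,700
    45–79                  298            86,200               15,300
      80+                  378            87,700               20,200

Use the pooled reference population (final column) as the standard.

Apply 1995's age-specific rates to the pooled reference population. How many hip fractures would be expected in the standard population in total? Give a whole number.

Age-specific rates per 100,000 for 1995: 17.47, 94.15, 92.86, 182.52, 345.71, 431.01.
Expected hip fractures = Σ (standard pop × age-specific rate ÷ 100,000)
= 10,000×17.47/100,000 + 12,900×94.15/100,000 + 11,400×92.86/100,000 + 20,700×182.52/100,000 + 15,300×345.71/100,000 + 20,200×431.01/100,000
= 1.75 + 12.15 + 10.59 + 37.78 + 52.89 + 87.06 = 202.22.

202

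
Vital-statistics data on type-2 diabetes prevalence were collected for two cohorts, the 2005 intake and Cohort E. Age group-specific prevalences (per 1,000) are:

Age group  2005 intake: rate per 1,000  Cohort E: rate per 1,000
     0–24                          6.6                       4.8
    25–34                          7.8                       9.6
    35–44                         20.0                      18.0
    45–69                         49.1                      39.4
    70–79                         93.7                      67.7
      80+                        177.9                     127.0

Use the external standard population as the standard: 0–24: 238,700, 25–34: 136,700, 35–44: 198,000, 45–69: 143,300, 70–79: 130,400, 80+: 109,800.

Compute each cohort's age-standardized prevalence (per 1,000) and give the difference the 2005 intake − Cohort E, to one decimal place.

Standard total = 956,900; weights = 0.2495, 0.1429, 0.2069, 0.1498, 0.1363, 0.1147.
The 2005 intake: 0.2495×6.6 + 0.1429×7.8 + 0.2069×20.0 + 0.1498×49.1 + 0.1363×93.7 + 0.1147×177.9 = 47.4340 per 1,000.
Cohort E: 0.2495×4.8 + 0.1429×9.6 + 0.2069×18.0 + 0.1498×39.4 + 0.1363×67.7 + 0.1147×127.0 = 35.9920 per 1,000.
Difference = 47.4340 − 35.9920 = 11.4420.

11.4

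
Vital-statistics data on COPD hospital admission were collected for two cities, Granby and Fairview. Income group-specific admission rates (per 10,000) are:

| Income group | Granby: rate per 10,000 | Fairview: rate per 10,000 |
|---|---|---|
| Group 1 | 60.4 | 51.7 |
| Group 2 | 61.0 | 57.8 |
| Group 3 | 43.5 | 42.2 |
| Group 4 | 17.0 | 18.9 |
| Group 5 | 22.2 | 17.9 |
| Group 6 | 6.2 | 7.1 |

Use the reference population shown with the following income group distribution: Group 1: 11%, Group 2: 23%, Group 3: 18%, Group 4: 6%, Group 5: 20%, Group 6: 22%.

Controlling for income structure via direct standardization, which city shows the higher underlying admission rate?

Standard weights: 0.11, 0.23, 0.18, 0.06, 0.20, 0.22.
Granby: 0.1100×60.4 + 0.2300×61.0 + 0.1800×43.5 + 0.0600×17.0 + 0.2000×22.2 + 0.2200×6.2 = 35.3280 per 10,000.
Fairview: 0.1100×51.7 + 0.2300×57.8 + 0.1800×42.2 + 0.0600×18.9 + 0.2000×17.9 + 0.2200×7.1 = 32.8530 per 10,000.

Granby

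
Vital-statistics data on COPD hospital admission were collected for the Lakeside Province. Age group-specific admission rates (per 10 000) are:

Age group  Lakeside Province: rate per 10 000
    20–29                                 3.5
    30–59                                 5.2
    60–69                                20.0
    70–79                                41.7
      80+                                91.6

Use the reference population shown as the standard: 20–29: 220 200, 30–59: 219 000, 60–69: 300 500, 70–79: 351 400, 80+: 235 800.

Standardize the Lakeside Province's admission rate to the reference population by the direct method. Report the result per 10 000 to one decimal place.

Standard total = 1 326 900; weights = 0.1660, 0.1650, 0.2265, 0.2648, 0.1777.
Standardized rate: 0.1660×3.5 + 0.1650×5.2 + 0.2265×20.0 + 0.2648×41.7 + 0.1777×91.6 = 33.2897 per 10 000.

33.3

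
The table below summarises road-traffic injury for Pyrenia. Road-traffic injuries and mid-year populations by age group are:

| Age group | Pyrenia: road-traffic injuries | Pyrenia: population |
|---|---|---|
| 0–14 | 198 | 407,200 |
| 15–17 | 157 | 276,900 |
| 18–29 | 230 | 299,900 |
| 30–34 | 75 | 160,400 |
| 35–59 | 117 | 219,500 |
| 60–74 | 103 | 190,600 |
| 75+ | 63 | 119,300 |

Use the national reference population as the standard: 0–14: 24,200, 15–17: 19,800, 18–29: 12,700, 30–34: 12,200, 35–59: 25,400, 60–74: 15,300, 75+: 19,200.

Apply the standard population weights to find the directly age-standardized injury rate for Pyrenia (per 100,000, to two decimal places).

54.65

Age-specific rates per 100,000 for Pyrenia: 48.62, 56.70, 76.69, 46.76, 53.30, 54.04, 52.81.
Standard total = 128,800; weights = 0.1879, 0.1537, 0.0986, 0.0947, 0.1972, 0.1188, 0.1491.
Standardized rate: 0.1879×48.62 + 0.1537×56.70 + 0.0986×76.69 + 0.0947×46.76 + 0.1972×53.30 + 0.1188×54.04 + 0.1491×52.81 = 54.6461 per 100,000.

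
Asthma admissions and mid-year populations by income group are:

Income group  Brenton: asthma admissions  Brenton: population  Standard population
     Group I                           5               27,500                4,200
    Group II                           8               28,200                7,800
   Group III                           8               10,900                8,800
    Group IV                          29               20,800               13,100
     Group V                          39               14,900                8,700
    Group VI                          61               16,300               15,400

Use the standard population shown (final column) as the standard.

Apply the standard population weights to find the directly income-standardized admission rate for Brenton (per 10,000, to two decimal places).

18.64

Income-specific rates per 10,000 for Brenton: 1.82, 2.84, 7.34, 13.94, 26.17, 37.42.
Standard total = 58,000; weights = 0.0724, 0.1345, 0.1517, 0.2259, 0.1500, 0.2655.
Standardized rate: 0.0724×1.82 + 0.1345×2.84 + 0.1517×7.34 + 0.2259×13.94 + 0.1500×26.17 + 0.2655×37.42 = 18.6385 per 10,000.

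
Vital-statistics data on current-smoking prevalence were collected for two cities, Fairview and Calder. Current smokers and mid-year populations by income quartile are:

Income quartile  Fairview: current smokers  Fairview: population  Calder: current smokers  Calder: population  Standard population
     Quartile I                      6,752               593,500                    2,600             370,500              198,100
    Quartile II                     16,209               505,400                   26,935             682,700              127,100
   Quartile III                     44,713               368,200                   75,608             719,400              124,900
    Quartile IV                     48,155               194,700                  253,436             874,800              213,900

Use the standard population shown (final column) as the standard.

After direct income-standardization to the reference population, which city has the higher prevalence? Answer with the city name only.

Income-specific rates per 1,000 for Fairview: 11.377, 32.072, 121.437, 247.329.
For Calder: 7.018, 39.454, 105.099, 289.707.
Standard total = 664,000; weights = 0.2983, 0.1914, 0.1881, 0.3221.
Fairview: 0.2983×11.377 + 0.1914×32.072 + 0.1881×121.437 + 0.3221×247.329 = 112.0500 per 1,000.
Calder: 0.2983×7.018 + 0.1914×39.454 + 0.1881×105.099 + 0.3221×289.707 = 122.7409 per 1,000.

Calder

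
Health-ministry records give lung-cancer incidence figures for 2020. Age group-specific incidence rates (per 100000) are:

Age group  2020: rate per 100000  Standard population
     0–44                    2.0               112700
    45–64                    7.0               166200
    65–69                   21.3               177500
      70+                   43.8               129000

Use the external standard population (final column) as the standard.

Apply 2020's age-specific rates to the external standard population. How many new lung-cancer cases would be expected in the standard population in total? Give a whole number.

108

Expected new lung-cancer cases = Σ (standard pop × age-specific rate ÷ 100000)
= 112700×2.0/100000 + 166200×7.0/100000 + 177500×21.3/100000 + 129000×43.8/100000
= 2.25 + 11.63 + 37.81 + 56.50 = 108.20.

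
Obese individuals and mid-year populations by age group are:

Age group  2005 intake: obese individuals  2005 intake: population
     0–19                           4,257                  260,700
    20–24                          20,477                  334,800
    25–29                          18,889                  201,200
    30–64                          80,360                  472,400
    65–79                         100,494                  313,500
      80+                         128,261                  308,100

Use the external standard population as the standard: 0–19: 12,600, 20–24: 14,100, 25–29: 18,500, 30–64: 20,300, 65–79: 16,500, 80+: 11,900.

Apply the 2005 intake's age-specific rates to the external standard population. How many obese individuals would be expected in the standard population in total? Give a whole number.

Age-specific rates per 1,000 for the 2005 intake: 16.329, 61.162, 93.882, 170.110, 320.555, 416.297.
Expected obese individuals = Σ (standard pop × age-specific rate ÷ 1,000)
= 12,600×16.329/1,000 + 14,100×61.162/1,000 + 18,500×93.882/1,000 + 20,300×170.110/1,000 + 16,500×320.555/1,000 + 11,900×416.297/1,000
= 205.75 + 862.38 + 1736.81 + 3453.23 + 5289.16 + 4953.93 = 16501.26.

16501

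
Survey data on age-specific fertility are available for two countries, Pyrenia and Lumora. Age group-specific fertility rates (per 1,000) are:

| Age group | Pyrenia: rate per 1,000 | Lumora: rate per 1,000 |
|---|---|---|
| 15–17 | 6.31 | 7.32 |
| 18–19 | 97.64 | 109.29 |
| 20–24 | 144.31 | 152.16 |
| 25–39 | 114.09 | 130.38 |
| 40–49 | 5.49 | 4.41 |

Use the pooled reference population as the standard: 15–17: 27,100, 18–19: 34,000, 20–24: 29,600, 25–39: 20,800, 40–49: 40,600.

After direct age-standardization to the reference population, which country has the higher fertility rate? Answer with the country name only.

Standard total = 152,100; weights = 0.1782, 0.2235, 0.1946, 0.1368, 0.2669.
Pyrenia: 0.1782×6.31 + 0.2235×97.64 + 0.1946×144.31 + 0.1368×114.09 + 0.2669×5.49 = 68.1019 per 1,000.
Lumora: 0.1782×7.32 + 0.2235×109.29 + 0.1946×152.16 + 0.1368×130.38 + 0.2669×4.41 = 74.3532 per 1,000.

Lumora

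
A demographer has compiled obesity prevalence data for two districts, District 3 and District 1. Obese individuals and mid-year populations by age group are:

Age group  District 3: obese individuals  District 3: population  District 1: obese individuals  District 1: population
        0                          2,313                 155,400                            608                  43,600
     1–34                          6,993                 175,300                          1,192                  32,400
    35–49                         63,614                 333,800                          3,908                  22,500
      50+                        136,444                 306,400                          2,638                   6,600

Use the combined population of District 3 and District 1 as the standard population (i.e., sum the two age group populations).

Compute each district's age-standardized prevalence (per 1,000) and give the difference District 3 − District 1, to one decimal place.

19.6

Age-specific rates per 1,000 for District 3: 14.884, 39.892, 190.575, 445.313.
For District 1: 13.945, 36.790, 173.689, 399.697.
Combined standard total = 1,076,000; weights = 0.1849, 0.1930, 0.3311, 0.2909.
District 3: 0.1849×14.884 + 0.1930×39.892 + 0.3311×190.575 + 0.2909×445.313 = 203.0971 per 1,000.
District 1: 0.1849×13.945 + 0.1930×36.790 + 0.3311×173.689 + 0.2909×399.697 = 183.4636 per 1,000.
Difference = 203.0971 − 183.4636 = 19.6334.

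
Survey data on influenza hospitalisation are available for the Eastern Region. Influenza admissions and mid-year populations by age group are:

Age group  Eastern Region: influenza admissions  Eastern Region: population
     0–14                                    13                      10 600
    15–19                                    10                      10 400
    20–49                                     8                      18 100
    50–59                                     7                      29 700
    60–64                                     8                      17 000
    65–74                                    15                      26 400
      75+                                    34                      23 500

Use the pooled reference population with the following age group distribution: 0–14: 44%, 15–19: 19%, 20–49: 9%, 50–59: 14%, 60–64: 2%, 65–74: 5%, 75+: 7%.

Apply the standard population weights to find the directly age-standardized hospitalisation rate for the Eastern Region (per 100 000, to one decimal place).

93.4

Age-specific rates per 100 000 for the Eastern Region: 122.64, 96.15, 44.20, 23.57, 47.06, 56.82, 144.68.
Standard weights: 0.44, 0.19, 0.09, 0.14, 0.02, 0.05, 0.07.
Standardized rate: 0.4400×122.64 + 0.1900×96.15 + 0.0900×44.20 + 0.1400×23.57 + 0.0200×47.06 + 0.0500×56.82 + 0.0700×144.68 = 93.4188 per 100 000.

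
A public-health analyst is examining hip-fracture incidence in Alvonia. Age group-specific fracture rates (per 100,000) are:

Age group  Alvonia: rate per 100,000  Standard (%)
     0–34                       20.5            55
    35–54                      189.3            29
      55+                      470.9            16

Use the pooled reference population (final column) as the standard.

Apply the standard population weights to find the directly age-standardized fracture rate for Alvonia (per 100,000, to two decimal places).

141.52

Standard weights: 0.55, 0.29, 0.16.
Standardized rate: 0.5500×20.5 + 0.2900×189.3 + 0.1600×470.9 = 141.5160 per 100,000.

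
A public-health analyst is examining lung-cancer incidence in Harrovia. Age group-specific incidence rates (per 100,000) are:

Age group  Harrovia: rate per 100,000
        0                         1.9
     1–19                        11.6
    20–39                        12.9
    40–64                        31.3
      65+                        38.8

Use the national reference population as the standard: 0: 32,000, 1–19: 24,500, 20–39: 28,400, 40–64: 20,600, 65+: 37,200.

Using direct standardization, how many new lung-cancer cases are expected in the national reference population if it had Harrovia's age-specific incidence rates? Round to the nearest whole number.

Expected new lung-cancer cases = Σ (standard pop × age-specific rate ÷ 100,000)
= 32,000×1.9/100,000 + 24,500×11.6/100,000 + 28,400×12.9/100,000 + 20,600×31.3/100,000 + 37,200×38.8/100,000
= 0.61 + 2.84 + 3.66 + 6.45 + 14.43 = 28.00.

28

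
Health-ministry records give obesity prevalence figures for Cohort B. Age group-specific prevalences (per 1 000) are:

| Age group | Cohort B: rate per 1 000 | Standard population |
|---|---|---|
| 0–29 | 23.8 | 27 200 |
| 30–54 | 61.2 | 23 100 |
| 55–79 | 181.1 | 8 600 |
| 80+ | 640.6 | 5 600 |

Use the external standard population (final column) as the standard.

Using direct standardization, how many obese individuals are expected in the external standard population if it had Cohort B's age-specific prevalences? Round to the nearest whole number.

Expected obese individuals = Σ (standard pop × age-specific rate ÷ 1 000)
= 27 200×23.8/1 000 + 23 100×61.2/1 000 + 8 600×181.1/1 000 + 5 600×640.6/1 000
= 647.36 + 1413.72 + 1557.46 + 3587.36 = 7205.90.

7206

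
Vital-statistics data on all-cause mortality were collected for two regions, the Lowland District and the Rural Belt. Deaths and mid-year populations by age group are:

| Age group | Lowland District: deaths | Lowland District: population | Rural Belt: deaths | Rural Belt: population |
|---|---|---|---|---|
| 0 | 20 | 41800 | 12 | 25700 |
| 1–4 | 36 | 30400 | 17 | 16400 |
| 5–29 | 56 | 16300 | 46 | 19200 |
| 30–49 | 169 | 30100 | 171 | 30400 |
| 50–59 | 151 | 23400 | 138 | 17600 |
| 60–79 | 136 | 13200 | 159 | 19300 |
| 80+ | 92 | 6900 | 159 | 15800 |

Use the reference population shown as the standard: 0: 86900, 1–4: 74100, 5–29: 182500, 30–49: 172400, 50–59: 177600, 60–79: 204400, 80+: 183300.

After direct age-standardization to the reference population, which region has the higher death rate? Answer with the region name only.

Age-specific rates per 1000 for the Lowland District: 0.478, 1.184, 3.436, 5.615, 6.453, 10.303, 13.333.
For the Rural Belt: 0.467, 1.037, 2.396, 5.625, 7.841, 8.238, 10.063.
Standard total = 1081200; weights = 0.0804, 0.0685, 0.1688, 0.1595, 0.1643, 0.1890, 0.1695.
The Lowland District: 0.0804×0.478 + 0.0685×1.184 + 0.1688×3.436 + 0.1595×5.615 + 0.1643×6.453 + 0.1890×10.303 + 0.1695×13.333 = 6.8630 per 1000.
The Rural Belt: 0.0804×0.467 + 0.0685×1.037 + 0.1688×2.396 + 0.1595×5.625 + 0.1643×7.841 + 0.1890×8.238 + 0.1695×10.063 = 5.9614 per 1000.
The crude rates (4.07 vs 4.86) would put the Rural Belt higher, but that reflects its age composition; once standardized to a common age structure, the Lowland District has the higher underlying rate.

Lowland District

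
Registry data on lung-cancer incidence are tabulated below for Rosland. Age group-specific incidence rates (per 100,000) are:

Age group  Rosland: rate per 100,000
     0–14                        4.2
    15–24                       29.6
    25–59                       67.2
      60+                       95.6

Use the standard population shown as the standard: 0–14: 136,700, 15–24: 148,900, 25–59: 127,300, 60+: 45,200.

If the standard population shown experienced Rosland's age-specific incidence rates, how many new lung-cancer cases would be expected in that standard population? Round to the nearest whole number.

179

Expected new lung-cancer cases = Σ (standard pop × age-specific rate ÷ 100,000)
= 136,700×4.2/100,000 + 148,900×29.6/100,000 + 127,300×67.2/100,000 + 45,200×95.6/100,000
= 5.74 + 44.07 + 85.55 + 43.21 = 178.57.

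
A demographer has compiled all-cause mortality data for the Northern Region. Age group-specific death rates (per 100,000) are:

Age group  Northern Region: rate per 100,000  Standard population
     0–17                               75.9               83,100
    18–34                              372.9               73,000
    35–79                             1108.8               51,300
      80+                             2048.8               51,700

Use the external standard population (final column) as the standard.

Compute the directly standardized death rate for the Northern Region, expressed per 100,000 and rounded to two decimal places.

Standard total = 259,100; weights = 0.3207, 0.2817, 0.1980, 0.1995.
Standardized rate: 0.3207×75.9 + 0.2817×372.9 + 0.1980×1108.8 + 0.1995×2048.8 = 757.7514 per 100,000.

757.75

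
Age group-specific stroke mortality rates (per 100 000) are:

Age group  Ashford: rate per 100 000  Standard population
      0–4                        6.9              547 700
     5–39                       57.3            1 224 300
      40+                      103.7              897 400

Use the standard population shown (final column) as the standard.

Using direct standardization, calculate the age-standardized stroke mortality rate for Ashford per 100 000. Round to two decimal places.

Standard total = 2 669 400; weights = 0.2052, 0.4586, 0.3362.
Standardized rate: 0.2052×6.9 + 0.4586×57.3 + 0.3362×103.7 = 62.5578 per 100 000.

62.56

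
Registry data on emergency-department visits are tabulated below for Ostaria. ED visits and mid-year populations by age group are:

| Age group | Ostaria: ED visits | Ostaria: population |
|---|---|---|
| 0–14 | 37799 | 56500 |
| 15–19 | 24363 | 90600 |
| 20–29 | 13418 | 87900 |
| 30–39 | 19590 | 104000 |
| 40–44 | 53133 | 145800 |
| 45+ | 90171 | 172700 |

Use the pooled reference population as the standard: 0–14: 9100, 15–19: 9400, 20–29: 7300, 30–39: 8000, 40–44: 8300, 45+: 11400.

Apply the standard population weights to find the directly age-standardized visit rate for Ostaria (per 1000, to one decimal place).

377.8

Age-specific rates per 1000 for Ostaria: 669.009, 268.907, 152.651, 188.365, 364.424, 522.125.
Standard total = 53500; weights = 0.1701, 0.1757, 0.1364, 0.1495, 0.1551, 0.2131.
Standardized rate: 0.1701×669.009 + 0.1757×268.907 + 0.1364×152.651 + 0.1495×188.365 + 0.1551×364.424 + 0.2131×522.125 = 377.8304 per 1000.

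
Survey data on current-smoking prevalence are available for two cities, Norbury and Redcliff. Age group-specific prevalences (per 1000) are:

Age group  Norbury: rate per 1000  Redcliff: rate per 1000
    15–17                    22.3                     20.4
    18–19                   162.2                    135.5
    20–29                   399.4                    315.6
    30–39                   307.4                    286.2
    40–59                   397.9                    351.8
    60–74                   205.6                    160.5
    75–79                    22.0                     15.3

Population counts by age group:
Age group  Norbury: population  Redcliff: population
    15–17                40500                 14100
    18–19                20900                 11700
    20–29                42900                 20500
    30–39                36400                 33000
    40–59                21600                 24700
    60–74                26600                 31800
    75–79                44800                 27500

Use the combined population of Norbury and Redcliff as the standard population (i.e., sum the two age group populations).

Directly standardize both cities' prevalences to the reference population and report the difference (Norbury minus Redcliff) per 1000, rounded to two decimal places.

Combined standard total = 397000; weights = 0.1375, 0.0821, 0.1597, 0.1748, 0.1166, 0.1471, 0.1821.
Norbury: 0.1375×22.3 + 0.0821×162.2 + 0.1597×399.4 + 0.1748×307.4 + 0.1166×397.9 + 0.1471×205.6 + 0.1821×22.0 = 214.5623 per 1000.
Redcliff: 0.1375×20.4 + 0.0821×135.5 + 0.1597×315.6 + 0.1748×286.2 + 0.1166×351.8 + 0.1471×160.5 + 0.1821×15.3 = 181.7889 per 1000.
Difference = 214.5623 − 181.7889 = 32.7734.

32.77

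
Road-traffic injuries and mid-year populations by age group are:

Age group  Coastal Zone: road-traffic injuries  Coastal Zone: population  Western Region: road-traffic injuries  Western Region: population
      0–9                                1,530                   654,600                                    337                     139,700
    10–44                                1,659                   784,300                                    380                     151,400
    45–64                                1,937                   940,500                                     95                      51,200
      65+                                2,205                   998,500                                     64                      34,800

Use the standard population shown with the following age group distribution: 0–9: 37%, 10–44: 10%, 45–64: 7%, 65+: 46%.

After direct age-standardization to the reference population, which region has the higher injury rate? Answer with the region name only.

Age-specific rates per 100,000 for the Coastal Zone: 233.73, 211.53, 205.95, 220.83.
For the Western Region: 241.23, 250.99, 185.55, 183.91.
Standard weights: 0.37, 0.10, 0.07, 0.46.
The Coastal Zone: 0.3700×233.73 + 0.1000×211.53 + 0.0700×205.95 + 0.4600×220.83 = 223.6321 per 100,000.
The Western Region: 0.3700×241.23 + 0.1000×250.99 + 0.0700×185.55 + 0.4600×183.91 = 211.9406 per 100,000.
The crude rates (217.03 vs 232.30) would put the Western Region higher, but that reflects its age composition; once standardized to a common age structure, the Coastal Zone has the higher underlying rate.

Coastal Zone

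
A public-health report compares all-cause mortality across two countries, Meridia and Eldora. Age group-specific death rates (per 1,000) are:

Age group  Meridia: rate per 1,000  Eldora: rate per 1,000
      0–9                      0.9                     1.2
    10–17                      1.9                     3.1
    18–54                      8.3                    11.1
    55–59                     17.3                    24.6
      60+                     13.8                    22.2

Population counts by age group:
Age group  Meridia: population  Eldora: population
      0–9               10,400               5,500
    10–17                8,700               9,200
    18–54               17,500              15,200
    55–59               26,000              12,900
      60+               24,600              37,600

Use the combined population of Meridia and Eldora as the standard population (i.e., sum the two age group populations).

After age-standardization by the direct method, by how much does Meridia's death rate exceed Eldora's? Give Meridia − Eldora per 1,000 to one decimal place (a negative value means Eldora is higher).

Combined standard total = 167,600; weights = 0.0949, 0.1068, 0.1951, 0.2321, 0.3711.
Meridia: 0.0949×0.9 + 0.1068×1.9 + 0.1951×8.3 + 0.2321×17.3 + 0.3711×13.8 = 11.0445 per 1,000.
Eldora: 0.0949×1.2 + 0.1068×3.1 + 0.1951×11.1 + 0.2321×24.6 + 0.3711×22.2 = 16.5592 per 1,000.
Difference = 11.0445 − 16.5592 = -5.5147.

-5.5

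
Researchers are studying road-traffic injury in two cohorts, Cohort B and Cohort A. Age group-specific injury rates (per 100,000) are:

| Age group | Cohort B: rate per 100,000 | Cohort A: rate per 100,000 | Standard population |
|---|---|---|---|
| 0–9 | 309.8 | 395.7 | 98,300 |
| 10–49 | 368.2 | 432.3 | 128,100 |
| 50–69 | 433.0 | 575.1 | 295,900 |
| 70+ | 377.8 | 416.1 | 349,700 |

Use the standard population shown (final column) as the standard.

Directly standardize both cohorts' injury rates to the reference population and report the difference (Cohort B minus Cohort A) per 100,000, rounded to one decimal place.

-82.7

Standard total = 872,000; weights = 0.1127, 0.1469, 0.3393, 0.4010.
Cohort B: 0.1127×309.8 + 0.1469×368.2 + 0.3393×433.0 + 0.4010×377.8 = 387.4554 per 100,000.
Cohort A: 0.1127×395.7 + 0.1469×432.3 + 0.3393×575.1 + 0.4010×416.1 = 470.1344 per 100,000.
Difference = 387.4554 − 470.1344 = -82.6790.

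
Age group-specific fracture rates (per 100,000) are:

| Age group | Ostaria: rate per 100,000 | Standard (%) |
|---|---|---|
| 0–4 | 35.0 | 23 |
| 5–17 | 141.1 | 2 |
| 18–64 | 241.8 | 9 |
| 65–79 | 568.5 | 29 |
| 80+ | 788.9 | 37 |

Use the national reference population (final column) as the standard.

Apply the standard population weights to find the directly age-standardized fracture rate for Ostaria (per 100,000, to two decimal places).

489.39

Standard weights: 0.23, 0.02, 0.09, 0.29, 0.37.
Standardized rate: 0.2300×35.0 + 0.0200×141.1 + 0.0900×241.8 + 0.2900×568.5 + 0.3700×788.9 = 489.3920 per 100,000.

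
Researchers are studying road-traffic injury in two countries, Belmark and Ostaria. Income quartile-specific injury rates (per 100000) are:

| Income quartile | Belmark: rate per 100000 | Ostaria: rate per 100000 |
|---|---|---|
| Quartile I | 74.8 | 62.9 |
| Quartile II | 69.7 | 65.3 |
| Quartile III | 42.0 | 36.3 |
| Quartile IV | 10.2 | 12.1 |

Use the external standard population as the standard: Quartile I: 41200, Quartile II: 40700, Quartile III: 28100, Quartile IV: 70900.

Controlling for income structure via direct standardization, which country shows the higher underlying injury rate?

Standard total = 180900; weights = 0.2278, 0.2250, 0.1553, 0.3919.
Belmark: 0.2278×74.8 + 0.2250×69.7 + 0.1553×42.0 + 0.3919×10.2 = 43.2390 per 100000.
Ostaria: 0.2278×62.9 + 0.2250×65.3 + 0.1553×36.3 + 0.3919×12.1 = 39.3981 per 100000.

Belmark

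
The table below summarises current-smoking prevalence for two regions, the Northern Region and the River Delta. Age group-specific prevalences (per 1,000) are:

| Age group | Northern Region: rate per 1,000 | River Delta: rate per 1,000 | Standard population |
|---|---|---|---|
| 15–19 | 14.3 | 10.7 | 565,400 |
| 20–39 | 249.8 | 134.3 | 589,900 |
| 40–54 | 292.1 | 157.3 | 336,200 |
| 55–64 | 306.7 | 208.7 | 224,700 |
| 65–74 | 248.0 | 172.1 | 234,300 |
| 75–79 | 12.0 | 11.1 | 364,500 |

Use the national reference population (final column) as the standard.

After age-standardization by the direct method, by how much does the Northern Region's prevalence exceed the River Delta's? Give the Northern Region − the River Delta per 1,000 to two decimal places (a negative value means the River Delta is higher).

67.22

Standard total = 2,315,000; weights = 0.2442, 0.2548, 0.1452, 0.0971, 0.1012, 0.1575.
The Northern Region: 0.2442×14.3 + 0.2548×249.8 + 0.1452×292.1 + 0.0971×306.7 + 0.1012×248.0 + 0.1575×12.0 = 166.3249 per 1,000.
The River Delta: 0.2442×10.7 + 0.2548×134.3 + 0.1452×157.3 + 0.0971×208.7 + 0.1012×172.1 + 0.1575×11.1 = 99.1022 per 1,000.
Difference = 166.3249 − 99.1022 = 67.2228.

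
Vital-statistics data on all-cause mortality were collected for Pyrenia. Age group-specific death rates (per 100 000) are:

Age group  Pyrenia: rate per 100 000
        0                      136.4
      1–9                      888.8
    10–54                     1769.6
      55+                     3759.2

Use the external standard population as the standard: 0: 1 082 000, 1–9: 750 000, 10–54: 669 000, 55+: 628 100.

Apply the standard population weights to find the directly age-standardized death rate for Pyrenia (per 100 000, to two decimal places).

1393.12

Standard total = 3 129 100; weights = 0.3458, 0.2397, 0.2138, 0.2007.
Standardized rate: 0.3458×136.4 + 0.2397×888.8 + 0.2138×1769.6 + 0.2007×3759.2 = 1393.1165 per 100 000.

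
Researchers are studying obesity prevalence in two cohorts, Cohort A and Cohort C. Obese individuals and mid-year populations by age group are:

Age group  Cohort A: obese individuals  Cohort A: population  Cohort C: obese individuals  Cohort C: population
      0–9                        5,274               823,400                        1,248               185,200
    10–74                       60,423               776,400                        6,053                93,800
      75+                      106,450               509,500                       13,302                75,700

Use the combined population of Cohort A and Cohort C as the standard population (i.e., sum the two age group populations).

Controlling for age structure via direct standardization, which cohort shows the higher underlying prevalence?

Age-specific rates per 1,000 for Cohort A: 6.405, 77.825, 208.930.
For Cohort C: 6.739, 64.531, 175.720.
Combined standard total = 2,464,000; weights = 0.4093, 0.3532, 0.2375.
Cohort A: 0.4093×6.405 + 0.3532×77.825 + 0.2375×208.930 = 79.7278 per 1,000.
Cohort C: 0.4093×6.739 + 0.3532×64.531 + 0.2375×175.720 = 67.2820 per 1,000.

Cohort A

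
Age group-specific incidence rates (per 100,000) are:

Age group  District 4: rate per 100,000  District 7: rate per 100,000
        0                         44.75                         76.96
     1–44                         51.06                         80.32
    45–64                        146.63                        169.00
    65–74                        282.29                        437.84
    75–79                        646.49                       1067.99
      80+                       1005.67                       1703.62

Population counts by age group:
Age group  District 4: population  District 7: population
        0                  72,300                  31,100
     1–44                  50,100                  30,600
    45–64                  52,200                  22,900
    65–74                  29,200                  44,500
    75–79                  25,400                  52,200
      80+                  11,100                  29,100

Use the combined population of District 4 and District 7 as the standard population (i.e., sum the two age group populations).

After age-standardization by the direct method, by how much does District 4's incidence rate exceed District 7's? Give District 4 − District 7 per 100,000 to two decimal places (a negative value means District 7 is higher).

Combined standard total = 450,700; weights = 0.2294, 0.1791, 0.1666, 0.1635, 0.1722, 0.0892.
District 4: 0.2294×44.75 + 0.1791×51.06 + 0.1666×146.63 + 0.1635×282.29 + 0.1722×646.49 + 0.0892×1005.67 = 291.0138 per 100,000.
District 7: 0.2294×76.96 + 0.1791×80.32 + 0.1666×169.00 + 0.1635×437.84 + 0.1722×1067.99 + 0.0892×1703.62 = 467.6320 per 100,000.
Difference = 291.0138 − 467.6320 = -176.6182.

-176.62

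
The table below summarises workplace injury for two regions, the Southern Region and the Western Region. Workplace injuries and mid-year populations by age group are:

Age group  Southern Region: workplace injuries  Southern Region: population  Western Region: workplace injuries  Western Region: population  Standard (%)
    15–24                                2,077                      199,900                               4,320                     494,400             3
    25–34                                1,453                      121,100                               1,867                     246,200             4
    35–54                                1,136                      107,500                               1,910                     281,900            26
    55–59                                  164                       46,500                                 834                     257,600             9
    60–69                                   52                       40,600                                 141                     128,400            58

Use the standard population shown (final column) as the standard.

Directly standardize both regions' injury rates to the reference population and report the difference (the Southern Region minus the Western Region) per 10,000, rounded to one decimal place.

Age-specific rates per 10,000 for the Southern Region: 103.90, 119.98, 105.67, 35.27, 12.81.
For the Western Region: 87.38, 75.83, 67.75, 32.38, 10.98.
Standard weights: 0.03, 0.04, 0.26, 0.09, 0.58.
The Southern Region: 0.0300×103.90 + 0.0400×119.98 + 0.2600×105.67 + 0.0900×35.27 + 0.5800×12.81 = 45.9945 per 10,000.
The Western Region: 0.0300×87.38 + 0.0400×75.83 + 0.2600×67.75 + 0.0900×32.38 + 0.5800×10.98 = 32.5538 per 10,000.
Difference = 45.9945 − 32.5538 = 13.4407.

13.4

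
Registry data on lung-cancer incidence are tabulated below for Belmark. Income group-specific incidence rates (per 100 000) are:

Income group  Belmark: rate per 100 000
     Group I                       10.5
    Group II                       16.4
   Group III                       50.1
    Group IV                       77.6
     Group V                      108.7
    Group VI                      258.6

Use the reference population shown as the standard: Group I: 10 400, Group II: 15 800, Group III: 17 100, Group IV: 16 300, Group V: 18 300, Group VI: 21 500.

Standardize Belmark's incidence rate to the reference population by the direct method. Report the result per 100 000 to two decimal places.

Standard total = 99 400; weights = 0.1046, 0.1590, 0.1720, 0.1640, 0.1841, 0.2163.
Standardized rate: 0.1046×10.5 + 0.1590×16.4 + 0.1720×50.1 + 0.1640×77.6 + 0.1841×108.7 + 0.2163×258.6 = 100.9962 per 100 000.

101.00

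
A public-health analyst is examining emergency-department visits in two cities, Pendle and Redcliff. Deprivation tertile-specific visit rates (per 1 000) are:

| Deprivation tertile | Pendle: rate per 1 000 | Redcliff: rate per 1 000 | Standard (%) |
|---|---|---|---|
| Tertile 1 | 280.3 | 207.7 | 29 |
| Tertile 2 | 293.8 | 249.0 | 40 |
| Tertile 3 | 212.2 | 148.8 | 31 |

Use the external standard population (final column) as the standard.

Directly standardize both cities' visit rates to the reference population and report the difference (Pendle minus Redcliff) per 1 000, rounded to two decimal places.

Standard weights: 0.29, 0.40, 0.31.
Pendle: 0.2900×280.3 + 0.4000×293.8 + 0.3100×212.2 = 264.5890 per 1 000.
Redcliff: 0.2900×207.7 + 0.4000×249.0 + 0.3100×148.8 = 205.9610 per 1 000.
Difference = 264.5890 − 205.9610 = 58.6280.

58.63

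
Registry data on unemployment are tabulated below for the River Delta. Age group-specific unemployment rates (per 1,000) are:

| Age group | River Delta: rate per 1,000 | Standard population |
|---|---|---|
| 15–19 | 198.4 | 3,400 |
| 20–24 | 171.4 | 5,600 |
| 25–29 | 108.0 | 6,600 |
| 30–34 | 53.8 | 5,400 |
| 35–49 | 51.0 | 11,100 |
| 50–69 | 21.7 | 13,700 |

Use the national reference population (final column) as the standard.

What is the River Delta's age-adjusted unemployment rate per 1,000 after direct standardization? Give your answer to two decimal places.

Standard total = 45,800; weights = 0.0742, 0.1223, 0.1441, 0.1179, 0.2424, 0.2991.
Standardized rate: 0.0742×198.4 + 0.1223×171.4 + 0.1441×108.0 + 0.1179×53.8 + 0.2424×51.0 + 0.2991×21.7 = 76.4434 per 1,000.

76.44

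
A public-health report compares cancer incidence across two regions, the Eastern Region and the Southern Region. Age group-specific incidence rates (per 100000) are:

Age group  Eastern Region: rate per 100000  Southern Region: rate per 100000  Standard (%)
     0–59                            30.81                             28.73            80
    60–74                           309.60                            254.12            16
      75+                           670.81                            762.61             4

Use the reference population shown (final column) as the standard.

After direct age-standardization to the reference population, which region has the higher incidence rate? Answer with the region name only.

Standard weights: 0.80, 0.16, 0.04.
The Eastern Region: 0.8000×30.81 + 0.1600×309.60 + 0.0400×670.81 = 101.0164 per 100000.
The Southern Region: 0.8000×28.73 + 0.1600×254.12 + 0.0400×762.61 = 94.1476 per 100000.

Eastern Region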